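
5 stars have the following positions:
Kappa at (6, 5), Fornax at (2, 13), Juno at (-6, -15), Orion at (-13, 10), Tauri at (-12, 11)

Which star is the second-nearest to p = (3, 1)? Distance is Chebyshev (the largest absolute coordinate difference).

d(p, Kappa) = max(3, 4) = 4
d(p, Fornax) = max(1, 12) = 12
d(p, Juno) = max(9, 16) = 16
d(p, Orion) = max(16, 9) = 16
d(p, Tauri) = max(15, 10) = 15
Sorted ascending: Kappa, Fornax, Tauri, … — the second-nearest is Fornax.

Fornax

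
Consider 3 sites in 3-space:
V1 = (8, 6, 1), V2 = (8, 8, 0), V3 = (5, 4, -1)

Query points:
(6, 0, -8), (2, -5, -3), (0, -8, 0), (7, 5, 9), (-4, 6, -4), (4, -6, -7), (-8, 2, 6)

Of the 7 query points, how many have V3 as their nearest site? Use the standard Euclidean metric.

6

(6, 0, -8) — d² to each: V1:121, V2:132, V3:66 → nearest is V3
(2, -5, -3) — d² to each: V1:173, V2:214, V3:94 → nearest is V3
(0, -8, 0) — d² to each: V1:261, V2:320, V3:170 → nearest is V3
(7, 5, 9) — d² to each: V1:66, V2:91, V3:105 → nearest is V1
(-4, 6, -4) — d² to each: V1:169, V2:164, V3:94 → nearest is V3
(4, -6, -7) — d² to each: V1:224, V2:261, V3:137 → nearest is V3
(-8, 2, 6) — d² to each: V1:297, V2:328, V3:222 → nearest is V3
6 of the 7 points have V3 as nearest.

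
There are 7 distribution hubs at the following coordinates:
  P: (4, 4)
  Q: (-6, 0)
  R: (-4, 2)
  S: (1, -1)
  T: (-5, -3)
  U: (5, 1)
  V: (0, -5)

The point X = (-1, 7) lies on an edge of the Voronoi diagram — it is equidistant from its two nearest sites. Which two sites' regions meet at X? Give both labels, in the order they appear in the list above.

P and R

Squared distances from X to each site:
|XP|² = (-1−4)² + (7−4)² = 25 + 9 = 34
|XQ|² = (-1−(-6))² + (7−0)² = 25 + 49 = 74
|XR|² = (-1−(-4))² + (7−2)² = 9 + 25 = 34
|XS|² = (-1−1)² + (7−(-1))² = 4 + 64 = 68
|XT|² = (-1−(-5))² + (7−(-3))² = 16 + 100 = 116
|XU|² = (-1−5)² + (7−1)² = 36 + 36 = 72
|XV|² = (-1−0)² + (7−(-5))² = 1 + 144 = 145
X is equidistant from P and R (both at squared distance 34), and every other site is strictly farther — so X lies on the P–R Voronoi edge.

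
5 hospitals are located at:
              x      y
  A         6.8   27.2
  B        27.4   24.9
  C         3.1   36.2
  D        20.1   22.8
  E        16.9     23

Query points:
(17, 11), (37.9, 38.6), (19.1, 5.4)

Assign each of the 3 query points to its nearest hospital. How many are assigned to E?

(17, 11) — d² to each: A:366.48, B:301.37, C:828.25, D:148.85, E:144.01 → nearest is E
(37.9, 38.6) — d² to each: A:1097.17, B:297.94, C:1216.8, D:566.48, E:684.36 → nearest is B
(19.1, 5.4) — d² to each: A:626.53, B:449.14, C:1204.64, D:303.76, E:314.6 → nearest is D
1 of the 3 points has E as nearest.

1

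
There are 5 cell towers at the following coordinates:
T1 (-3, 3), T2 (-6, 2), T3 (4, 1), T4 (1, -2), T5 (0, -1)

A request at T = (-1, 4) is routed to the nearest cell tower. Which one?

Since √ is increasing, it suffices to compare squared distances:
|TT1|² = (-1−(-3))² + (4−3)² = 4 + 1 = 5
|TT2|² = (-1−(-6))² + (4−2)² = 25 + 4 = 29
|TT3|² = (-1−4)² + (4−1)² = 25 + 9 = 34
|TT4|² = (-1−1)² + (4−(-2))² = 4 + 36 = 40
|TT5|² = (-1−0)² + (4−(-1))² = 1 + 25 = 26
Minimum is at T1.

T1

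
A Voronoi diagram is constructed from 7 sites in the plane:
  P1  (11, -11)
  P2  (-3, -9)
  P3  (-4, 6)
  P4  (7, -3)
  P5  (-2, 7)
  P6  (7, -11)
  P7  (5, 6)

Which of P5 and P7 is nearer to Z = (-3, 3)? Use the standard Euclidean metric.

P5

Compare squared distances:
|ZP5|² = (-3−(-2))² + (3−7)² = 1 + 16 = 17
|ZP7|² = (-3−5)² + (3−6)² = 64 + 9 = 73
17 < 73, so P5 is closer.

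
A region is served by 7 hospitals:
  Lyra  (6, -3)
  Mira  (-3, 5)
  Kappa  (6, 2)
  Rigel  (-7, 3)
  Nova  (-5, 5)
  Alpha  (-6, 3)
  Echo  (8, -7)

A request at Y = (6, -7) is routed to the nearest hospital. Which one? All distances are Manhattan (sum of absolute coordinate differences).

d(Y, Lyra) = |6−6| + |-7−(-3)| = 0 + 4 = 4
d(Y, Mira) = |6−(-3)| + |-7−5| = 9 + 12 = 21
d(Y, Kappa) = |6−6| + |-7−2| = 0 + 9 = 9
d(Y, Rigel) = |6−(-7)| + |-7−3| = 13 + 10 = 23
d(Y, Nova) = |6−(-5)| + |-7−5| = 11 + 12 = 23
d(Y, Alpha) = |6−(-6)| + |-7−3| = 12 + 10 = 22
d(Y, Echo) = |6−8| + |-7−(-7)| = 2 + 0 = 2
Minimum is at Echo.

Echo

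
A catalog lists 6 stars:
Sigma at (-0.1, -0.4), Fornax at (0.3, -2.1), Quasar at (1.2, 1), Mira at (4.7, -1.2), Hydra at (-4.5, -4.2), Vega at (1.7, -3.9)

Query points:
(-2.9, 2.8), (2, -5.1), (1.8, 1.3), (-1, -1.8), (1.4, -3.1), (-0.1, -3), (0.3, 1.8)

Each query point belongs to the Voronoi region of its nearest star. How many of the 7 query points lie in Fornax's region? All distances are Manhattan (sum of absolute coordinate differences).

(-2.9, 2.8) — d to each: Sigma:6, Fornax:8.1, Quasar:5.9, Mira:11.6, Hydra:8.6, Vega:11.3 → nearest is Quasar
(2, -5.1) — d to each: Sigma:6.8, Fornax:4.7, Quasar:6.9, Mira:6.6, Hydra:7.4, Vega:1.5 → nearest is Vega
(1.8, 1.3) — d to each: Sigma:3.6, Fornax:4.9, Quasar:0.9, Mira:5.4, Hydra:11.8, Vega:5.3 → nearest is Quasar
(-1, -1.8) — d to each: Sigma:2.3, Fornax:1.6, Quasar:5, Mira:6.3, Hydra:5.9, Vega:4.8 → nearest is Fornax
(1.4, -3.1) — d to each: Sigma:4.2, Fornax:2.1, Quasar:4.3, Mira:5.2, Hydra:7, Vega:1.1 → nearest is Vega
(-0.1, -3) — d to each: Sigma:2.6, Fornax:1.3, Quasar:5.3, Mira:6.6, Hydra:5.6, Vega:2.7 → nearest is Fornax
(0.3, 1.8) — d to each: Sigma:2.6, Fornax:3.9, Quasar:1.7, Mira:7.4, Hydra:10.8, Vega:7.1 → nearest is Quasar
2 of the 7 points have Fornax as nearest.

2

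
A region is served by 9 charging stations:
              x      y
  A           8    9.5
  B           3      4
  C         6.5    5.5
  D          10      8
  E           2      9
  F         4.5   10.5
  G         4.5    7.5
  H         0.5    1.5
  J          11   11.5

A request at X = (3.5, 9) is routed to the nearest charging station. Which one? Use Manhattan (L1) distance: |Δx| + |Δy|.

E

d(X,A) = |3.5−8| + |9−9.5| = 4.5 + 0.5 = 5
d(X,B) = |3.5−3| + |9−4| = 0.5 + 5 = 5.5
d(X,C) = |3.5−6.5| + |9−5.5| = 3 + 3.5 = 6.5
d(X,D) = |3.5−10| + |9−8| = 6.5 + 1 = 7.5
d(X,E) = |3.5−2| + |9−9| = 1.5 + 0 = 1.5
d(X,F) = |3.5−4.5| + |9−10.5| = 1 + 1.5 = 2.5
d(X,G) = |3.5−4.5| + |9−7.5| = 1 + 1.5 = 2.5
d(X,H) = |3.5−0.5| + |9−1.5| = 3 + 7.5 = 10.5
d(X,J) = |3.5−11| + |9−11.5| = 7.5 + 2.5 = 10
The smallest is to E, so X lies in the Voronoi region of E.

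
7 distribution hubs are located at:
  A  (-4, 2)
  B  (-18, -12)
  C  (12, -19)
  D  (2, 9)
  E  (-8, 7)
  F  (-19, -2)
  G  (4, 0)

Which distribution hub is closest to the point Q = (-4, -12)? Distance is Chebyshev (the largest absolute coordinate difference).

G

d(Q,A) = max(0, 14) = 14
d(Q,B) = max(14, 0) = 14
d(Q,C) = max(16, 7) = 16
d(Q,D) = max(6, 21) = 21
d(Q,E) = max(4, 19) = 19
d(Q,F) = max(15, 10) = 15
d(Q,G) = max(8, 12) = 12
Minimum is at G.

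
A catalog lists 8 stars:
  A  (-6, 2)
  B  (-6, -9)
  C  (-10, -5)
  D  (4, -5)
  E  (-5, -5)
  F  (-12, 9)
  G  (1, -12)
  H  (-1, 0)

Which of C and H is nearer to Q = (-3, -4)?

H

Compare squared distances:
|QC|² = (-3−(-10))² + (-4−(-5))² = 49 + 1 = 50
|QH|² = (-3−(-1))² + (-4−0)² = 4 + 16 = 20
50 > 20, so H is closer.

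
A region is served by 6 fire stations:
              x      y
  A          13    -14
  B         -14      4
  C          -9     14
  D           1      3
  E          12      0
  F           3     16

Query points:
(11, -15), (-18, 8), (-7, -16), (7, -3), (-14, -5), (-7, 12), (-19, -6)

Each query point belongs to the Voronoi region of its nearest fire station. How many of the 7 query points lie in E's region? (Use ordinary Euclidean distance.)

1

(11, -15) — d² to each: A:5, B:986, C:1241, D:424, E:226, F:1025 → nearest is A
(-18, 8) — d² to each: A:1445, B:32, C:117, D:386, E:964, F:505 → nearest is B
(-7, -16) — d² to each: A:404, B:449, C:904, D:425, E:617, F:1124 → nearest is A
(7, -3) — d² to each: A:157, B:490, C:545, D:72, E:34, F:377 → nearest is E
(-14, -5) — d² to each: A:810, B:81, C:386, D:289, E:701, F:730 → nearest is B
(-7, 12) — d² to each: A:1076, B:113, C:8, D:145, E:505, F:116 → nearest is C
(-19, -6) — d² to each: A:1088, B:125, C:500, D:481, E:997, F:968 → nearest is B
1 of the 7 points has E as nearest.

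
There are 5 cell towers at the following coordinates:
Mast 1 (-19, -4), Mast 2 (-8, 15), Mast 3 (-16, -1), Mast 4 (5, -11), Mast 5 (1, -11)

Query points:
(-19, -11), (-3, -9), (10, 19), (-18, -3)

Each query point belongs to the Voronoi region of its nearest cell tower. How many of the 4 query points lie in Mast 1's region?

2

(-19, -11) — d² to each: Mast 1:49, Mast 2:797, Mast 3:109, Mast 4:576, Mast 5:400 → nearest is Mast 1
(-3, -9) — d² to each: Mast 1:281, Mast 2:601, Mast 3:233, Mast 4:68, Mast 5:20 → nearest is Mast 5
(10, 19) — d² to each: Mast 1:1370, Mast 2:340, Mast 3:1076, Mast 4:925, Mast 5:981 → nearest is Mast 2
(-18, -3) — d² to each: Mast 1:2, Mast 2:424, Mast 3:8, Mast 4:593, Mast 5:425 → nearest is Mast 1
2 of the 4 points have Mast 1 as nearest.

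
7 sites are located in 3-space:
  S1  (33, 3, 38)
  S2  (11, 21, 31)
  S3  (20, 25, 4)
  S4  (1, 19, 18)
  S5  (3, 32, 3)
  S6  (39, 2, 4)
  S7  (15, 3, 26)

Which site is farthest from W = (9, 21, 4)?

S1

Since √ is increasing, it suffices to compare squared distances:
|WS1|² = (9−33)² + (21−3)² + (4−38)² = 576 + 324 + 1156 = 2056
|WS2|² = (9−11)² + (21−21)² + (4−31)² = 4 + 0 + 729 = 733
|WS3|² = (9−20)² + (21−25)² + (4−4)² = 121 + 16 + 0 = 137
|WS4|² = (9−1)² + (21−19)² + (4−18)² = 64 + 4 + 196 = 264
|WS5|² = (9−3)² + (21−32)² + (4−3)² = 36 + 121 + 1 = 158
|WS6|² = (9−39)² + (21−2)² + (4−4)² = 900 + 361 + 0 = 1261
|WS7|² = (9−15)² + (21−3)² + (4−26)² = 36 + 324 + 484 = 844
The largest is to S1.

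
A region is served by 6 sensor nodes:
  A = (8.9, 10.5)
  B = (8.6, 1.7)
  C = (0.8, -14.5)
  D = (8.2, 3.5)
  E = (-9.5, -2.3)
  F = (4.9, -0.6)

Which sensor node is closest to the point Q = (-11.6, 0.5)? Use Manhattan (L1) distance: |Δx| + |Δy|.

d(Q,A) = |-11.6−8.9| + |0.5−10.5| = 20.5 + 10 = 30.5
d(Q,B) = |-11.6−8.6| + |0.5−1.7| = 20.2 + 1.2 = 21.4
d(Q,C) = |-11.6−0.8| + |0.5−(-14.5)| = 12.4 + 15 = 27.4
d(Q,D) = |-11.6−8.2| + |0.5−3.5| = 19.8 + 3 = 22.8
d(Q,E) = |-11.6−(-9.5)| + |0.5−(-2.3)| = 2.1 + 2.8 = 4.9
d(Q,F) = |-11.6−4.9| + |0.5−(-0.6)| = 16.5 + 1.1 = 17.6
The smallest is to E, so Q lies in the Voronoi region of E.

E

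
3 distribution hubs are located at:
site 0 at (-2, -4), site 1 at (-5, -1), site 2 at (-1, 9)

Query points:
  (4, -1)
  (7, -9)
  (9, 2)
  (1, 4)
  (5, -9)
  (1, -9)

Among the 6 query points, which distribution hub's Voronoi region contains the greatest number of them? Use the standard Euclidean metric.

site 0

(4, -1) — d² to each: site 0:45, site 1:81, site 2:125 → nearest is site 0
(7, -9) — d² to each: site 0:106, site 1:208, site 2:388 → nearest is site 0
(9, 2) — d² to each: site 0:157, site 1:205, site 2:149 → nearest is site 2
(1, 4) — d² to each: site 0:73, site 1:61, site 2:29 → nearest is site 2
(5, -9) — d² to each: site 0:74, site 1:164, site 2:360 → nearest is site 0
(1, -9) — d² to each: site 0:34, site 1:100, site 2:328 → nearest is site 0
Tally — site 0:4, site 2:2. site 0 captures the most (4).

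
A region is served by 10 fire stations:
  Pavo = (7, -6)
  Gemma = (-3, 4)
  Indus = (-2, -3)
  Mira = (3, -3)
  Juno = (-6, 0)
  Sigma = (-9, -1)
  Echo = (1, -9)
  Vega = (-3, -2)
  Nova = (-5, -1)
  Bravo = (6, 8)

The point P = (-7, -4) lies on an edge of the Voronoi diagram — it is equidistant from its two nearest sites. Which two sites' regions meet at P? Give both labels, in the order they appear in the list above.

Squared distances from P to each site:
d²(P, Pavo) = (-7−7)² + (-4−(-6))² = 196 + 4 = 200
d²(P, Gemma) = (-7−(-3))² + (-4−4)² = 16 + 64 = 80
d²(P, Indus) = (-7−(-2))² + (-4−(-3))² = 25 + 1 = 26
d²(P, Mira) = (-7−3)² + (-4−(-3))² = 100 + 1 = 101
d²(P, Juno) = (-7−(-6))² + (-4−0)² = 1 + 16 = 17
d²(P, Sigma) = (-7−(-9))² + (-4−(-1))² = 4 + 9 = 13
d²(P, Echo) = (-7−1)² + (-4−(-9))² = 64 + 25 = 89
d²(P, Vega) = (-7−(-3))² + (-4−(-2))² = 16 + 4 = 20
d²(P, Nova) = (-7−(-5))² + (-4−(-1))² = 4 + 9 = 13
d²(P, Bravo) = (-7−6)² + (-4−8)² = 169 + 144 = 313
P is equidistant from Sigma and Nova (both at squared distance 13), and every other site is strictly farther — so P lies on the Sigma–Nova Voronoi edge.

Sigma and Nova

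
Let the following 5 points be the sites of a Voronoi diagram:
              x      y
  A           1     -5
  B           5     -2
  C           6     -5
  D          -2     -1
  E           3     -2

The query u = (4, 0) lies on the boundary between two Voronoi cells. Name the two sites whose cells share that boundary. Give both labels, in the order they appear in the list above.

Squared distances from u to each site:
|uA|² = 9 + 25 = 34
|uB|² = 1 + 4 = 5
|uC|² = 4 + 25 = 29
|uD|² = 36 + 1 = 37
|uE|² = 1 + 4 = 5
u is equidistant from B and E (both at squared distance 5), and every other site is strictly farther — so u lies on the B–E Voronoi edge.

B and E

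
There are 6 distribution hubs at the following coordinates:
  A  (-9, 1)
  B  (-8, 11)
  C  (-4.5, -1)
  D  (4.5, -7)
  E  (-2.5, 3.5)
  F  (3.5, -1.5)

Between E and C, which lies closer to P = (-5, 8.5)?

E

Compare squared distances:
|PE|² = (-5−(-2.5))² + (8.5−3.5)² = 6.25 + 25 = 31.25
|PC|² = (-5−(-4.5))² + (8.5−(-1))² = 0.25 + 90.25 = 90.5
31.25 < 90.5, so E is closer.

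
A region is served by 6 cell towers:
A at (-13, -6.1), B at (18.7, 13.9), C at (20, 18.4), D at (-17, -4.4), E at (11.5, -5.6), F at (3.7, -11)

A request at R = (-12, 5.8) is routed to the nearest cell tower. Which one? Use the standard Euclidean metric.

D

Compare squared distances (the ordering matches that of the actual distances):
|RA|² = (-12−(-13))² + (5.8−(-6.1))² = 1 + 141.61 = 142.61
|RB|² = (-12−18.7)² + (5.8−13.9)² = 942.49 + 65.61 = 1008.1
|RC|² = (-12−20)² + (5.8−18.4)² = 1024 + 158.76 = 1182.76
|RD|² = (-12−(-17))² + (5.8−(-4.4))² = 25 + 104.04 = 129.04
|RE|² = (-12−11.5)² + (5.8−(-5.6))² = 552.25 + 129.96 = 682.21
|RF|² = (-12−3.7)² + (5.8−(-11))² = 246.49 + 282.24 = 528.73
D is nearest.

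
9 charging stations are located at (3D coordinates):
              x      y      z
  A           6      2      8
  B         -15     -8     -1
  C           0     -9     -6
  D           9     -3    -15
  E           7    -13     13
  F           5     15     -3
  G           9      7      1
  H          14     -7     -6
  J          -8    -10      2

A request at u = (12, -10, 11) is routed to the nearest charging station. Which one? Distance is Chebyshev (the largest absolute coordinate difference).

d(u,A) = max(6, 12, 3) = 12
d(u,B) = max(27, 2, 12) = 27
d(u,C) = max(12, 1, 17) = 17
d(u,D) = max(3, 7, 26) = 26
d(u,E) = max(5, 3, 2) = 5
d(u,F) = max(7, 25, 14) = 25
d(u,G) = max(3, 17, 10) = 17
d(u,H) = max(2, 3, 17) = 17
d(u,J) = max(20, 0, 9) = 20
Minimum is at E.

E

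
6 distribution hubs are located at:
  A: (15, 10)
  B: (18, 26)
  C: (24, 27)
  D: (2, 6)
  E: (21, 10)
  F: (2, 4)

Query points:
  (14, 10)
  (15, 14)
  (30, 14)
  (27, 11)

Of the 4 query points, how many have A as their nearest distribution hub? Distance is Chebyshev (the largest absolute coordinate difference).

(14, 10) — d to each: A:1, B:16, C:17, D:12, E:7, F:12 → nearest is A
(15, 14) — d to each: A:4, B:12, C:13, D:13, E:6, F:13 → nearest is A
(30, 14) — d to each: A:15, B:12, C:13, D:28, E:9, F:28 → nearest is E
(27, 11) — d to each: A:12, B:15, C:16, D:25, E:6, F:25 → nearest is E
2 of the 4 points have A as nearest.

2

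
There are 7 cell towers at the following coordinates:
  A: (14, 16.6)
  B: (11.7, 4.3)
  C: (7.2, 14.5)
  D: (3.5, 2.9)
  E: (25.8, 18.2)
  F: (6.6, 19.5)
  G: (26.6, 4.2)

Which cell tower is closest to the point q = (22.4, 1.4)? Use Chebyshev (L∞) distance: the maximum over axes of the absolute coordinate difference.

G

d(q,A) = max(8.4, 15.2) = 15.2
d(q,B) = max(10.7, 2.9) = 10.7
d(q,C) = max(15.2, 13.1) = 15.2
d(q,D) = max(18.9, 1.5) = 18.9
d(q,E) = max(3.4, 16.8) = 16.8
d(q,F) = max(15.8, 18.1) = 18.1
d(q,G) = max(4.2, 2.8) = 4.2
G is nearest.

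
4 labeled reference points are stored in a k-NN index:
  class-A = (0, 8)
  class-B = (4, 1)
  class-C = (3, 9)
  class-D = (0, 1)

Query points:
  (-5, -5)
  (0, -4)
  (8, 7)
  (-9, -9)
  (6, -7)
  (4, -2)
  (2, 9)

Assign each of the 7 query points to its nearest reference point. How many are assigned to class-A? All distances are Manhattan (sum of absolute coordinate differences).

0

(-5, -5) — d to each: class-A:18, class-B:15, class-C:22, class-D:11 → nearest is class-D
(0, -4) — d to each: class-A:12, class-B:9, class-C:16, class-D:5 → nearest is class-D
(8, 7) — d to each: class-A:9, class-B:10, class-C:7, class-D:14 → nearest is class-C
(-9, -9) — d to each: class-A:26, class-B:23, class-C:30, class-D:19 → nearest is class-D
(6, -7) — d to each: class-A:21, class-B:10, class-C:19, class-D:14 → nearest is class-B
(4, -2) — d to each: class-A:14, class-B:3, class-C:12, class-D:7 → nearest is class-B
(2, 9) — d to each: class-A:3, class-B:10, class-C:1, class-D:10 → nearest is class-C
0 of the 7 points have class-A as nearest.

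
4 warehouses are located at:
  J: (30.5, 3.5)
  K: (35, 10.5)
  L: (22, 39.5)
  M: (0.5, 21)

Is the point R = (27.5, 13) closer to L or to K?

Compare squared distances:
|RL|² = (27.5−22)² + (13−39.5)² = 30.25 + 702.25 = 732.5
|RK|² = (27.5−35)² + (13−10.5)² = 56.25 + 6.25 = 62.5
732.5 > 62.5, so K is closer.

K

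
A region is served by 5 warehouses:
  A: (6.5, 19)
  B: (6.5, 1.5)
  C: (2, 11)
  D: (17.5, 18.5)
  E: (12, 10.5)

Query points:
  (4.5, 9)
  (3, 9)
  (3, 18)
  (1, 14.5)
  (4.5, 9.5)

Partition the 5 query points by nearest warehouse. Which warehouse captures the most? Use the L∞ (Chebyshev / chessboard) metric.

(4.5, 9) — d to each: A:10, B:7.5, C:2.5, D:13, E:7.5 → nearest is C
(3, 9) — d to each: A:10, B:7.5, C:2, D:14.5, E:9 → nearest is C
(3, 18) — d to each: A:3.5, B:16.5, C:7, D:14.5, E:9 → nearest is A
(1, 14.5) — d to each: A:5.5, B:13, C:3.5, D:16.5, E:11 → nearest is C
(4.5, 9.5) — d to each: A:9.5, B:8, C:2.5, D:13, E:7.5 → nearest is C
Tally — A:1, C:4. C captures the most (4).

C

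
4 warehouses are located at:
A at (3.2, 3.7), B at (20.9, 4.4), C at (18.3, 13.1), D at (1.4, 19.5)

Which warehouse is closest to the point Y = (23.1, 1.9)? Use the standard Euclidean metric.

B

Squared Euclidean distances:
|YA|² = (23.1−3.2)² + (1.9−3.7)² = 396.01 + 3.24 = 399.25
|YB|² = (23.1−20.9)² + (1.9−4.4)² = 4.84 + 6.25 = 11.09
|YC|² = (23.1−18.3)² + (1.9−13.1)² = 23.04 + 125.44 = 148.48
|YD|² = (23.1−1.4)² + (1.9−19.5)² = 470.89 + 309.76 = 780.65
Minimum is at B.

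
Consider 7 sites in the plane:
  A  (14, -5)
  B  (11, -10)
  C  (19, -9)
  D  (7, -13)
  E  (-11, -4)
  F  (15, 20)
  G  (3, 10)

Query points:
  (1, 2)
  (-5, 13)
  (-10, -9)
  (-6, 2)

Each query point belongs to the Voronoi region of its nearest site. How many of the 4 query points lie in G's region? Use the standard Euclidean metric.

2

(1, 2) — d² to each: A:218, B:244, C:445, D:261, E:180, F:520, G:68 → nearest is G
(-5, 13) — d² to each: A:685, B:785, C:1060, D:820, E:325, F:449, G:73 → nearest is G
(-10, -9) — d² to each: A:592, B:442, C:841, D:305, E:26, F:1466, G:530 → nearest is E
(-6, 2) — d² to each: A:449, B:433, C:746, D:394, E:61, F:765, G:145 → nearest is E
2 of the 4 points have G as nearest.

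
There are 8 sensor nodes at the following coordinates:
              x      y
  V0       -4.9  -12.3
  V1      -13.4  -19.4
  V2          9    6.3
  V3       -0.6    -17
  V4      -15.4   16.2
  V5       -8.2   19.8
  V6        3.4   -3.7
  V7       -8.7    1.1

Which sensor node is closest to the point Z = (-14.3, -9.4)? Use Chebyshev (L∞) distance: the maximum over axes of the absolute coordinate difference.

d(Z,V0) = max(9.4, 2.9) = 9.4
d(Z,V1) = max(0.9, 10) = 10
d(Z,V2) = max(23.3, 15.7) = 23.3
d(Z,V3) = max(13.7, 7.6) = 13.7
d(Z,V4) = max(1.1, 25.6) = 25.6
d(Z,V5) = max(6.1, 29.2) = 29.2
d(Z,V6) = max(17.7, 5.7) = 17.7
d(Z,V7) = max(5.6, 10.5) = 10.5
The smallest is to V0, so Z lies in the Voronoi region of V0.

V0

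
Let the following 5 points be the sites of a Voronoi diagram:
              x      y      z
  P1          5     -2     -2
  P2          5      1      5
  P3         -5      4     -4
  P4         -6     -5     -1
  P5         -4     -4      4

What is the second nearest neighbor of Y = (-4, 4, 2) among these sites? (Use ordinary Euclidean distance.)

P5

Compare squared distances (the ordering matches that of the actual distances):
|YP1|² = (-4−5)² + (4−(-2))² + (2−(-2))² = 81 + 36 + 16 = 133
|YP2|² = (-4−5)² + (4−1)² + (2−5)² = 81 + 9 + 9 = 99
|YP3|² = (-4−(-5))² + (4−4)² + (2−(-4))² = 1 + 0 + 36 = 37
|YP4|² = (-4−(-6))² + (4−(-5))² + (2−(-1))² = 4 + 81 + 9 = 94
|YP5|² = (-4−(-4))² + (4−(-4))² + (2−4)² = 0 + 64 + 4 = 68
Sorted ascending: P3, P5, P4, … — the second-nearest is P5.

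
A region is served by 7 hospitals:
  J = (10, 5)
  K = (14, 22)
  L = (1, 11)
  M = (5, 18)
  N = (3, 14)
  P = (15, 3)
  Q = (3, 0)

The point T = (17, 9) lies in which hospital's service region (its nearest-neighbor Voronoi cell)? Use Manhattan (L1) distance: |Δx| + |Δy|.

d(T,J) = |17−10| + |9−5| = 7 + 4 = 11
d(T,K) = |17−14| + |9−22| = 3 + 13 = 16
d(T,L) = |17−1| + |9−11| = 16 + 2 = 18
d(T,M) = |17−5| + |9−18| = 12 + 9 = 21
d(T,N) = |17−3| + |9−14| = 14 + 5 = 19
d(T,P) = |17−15| + |9−3| = 2 + 6 = 8
d(T,Q) = |17−3| + |9−0| = 14 + 9 = 23
Minimum is at P.

P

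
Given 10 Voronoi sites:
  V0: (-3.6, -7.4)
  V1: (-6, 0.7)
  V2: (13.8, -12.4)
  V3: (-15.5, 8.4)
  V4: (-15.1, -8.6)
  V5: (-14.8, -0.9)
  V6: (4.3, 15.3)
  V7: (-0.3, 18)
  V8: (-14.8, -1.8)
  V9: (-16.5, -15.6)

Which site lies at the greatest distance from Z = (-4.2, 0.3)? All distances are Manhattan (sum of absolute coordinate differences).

V2

d(Z,V0) = |-4.2−(-3.6)| + |0.3−(-7.4)| = 0.6 + 7.7 = 8.3
d(Z,V1) = |-4.2−(-6)| + |0.3−0.7| = 1.8 + 0.4 = 2.2
d(Z,V2) = |-4.2−13.8| + |0.3−(-12.4)| = 18 + 12.7 = 30.7
d(Z,V3) = |-4.2−(-15.5)| + |0.3−8.4| = 11.3 + 8.1 = 19.4
d(Z,V4) = |-4.2−(-15.1)| + |0.3−(-8.6)| = 10.9 + 8.9 = 19.8
d(Z,V5) = |-4.2−(-14.8)| + |0.3−(-0.9)| = 10.6 + 1.2 = 11.8
d(Z,V6) = |-4.2−4.3| + |0.3−15.3| = 8.5 + 15 = 23.5
d(Z,V7) = |-4.2−(-0.3)| + |0.3−18| = 3.9 + 17.7 = 21.6
d(Z,V8) = |-4.2−(-14.8)| + |0.3−(-1.8)| = 10.6 + 2.1 = 12.7
d(Z,V9) = |-4.2−(-16.5)| + |0.3−(-15.6)| = 12.3 + 15.9 = 28.2
The largest is to V2.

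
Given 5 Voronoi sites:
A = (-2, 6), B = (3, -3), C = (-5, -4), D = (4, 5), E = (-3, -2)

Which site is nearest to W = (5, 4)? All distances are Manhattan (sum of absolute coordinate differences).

D

d(W,A) = |5−(-2)| + |4−6| = 7 + 2 = 9
d(W,B) = |5−3| + |4−(-3)| = 2 + 7 = 9
d(W,C) = |5−(-5)| + |4−(-4)| = 10 + 8 = 18
d(W,D) = |5−4| + |4−5| = 1 + 1 = 2
d(W,E) = |5−(-3)| + |4−(-2)| = 8 + 6 = 14
The smallest is to D, so W lies in the Voronoi region of D.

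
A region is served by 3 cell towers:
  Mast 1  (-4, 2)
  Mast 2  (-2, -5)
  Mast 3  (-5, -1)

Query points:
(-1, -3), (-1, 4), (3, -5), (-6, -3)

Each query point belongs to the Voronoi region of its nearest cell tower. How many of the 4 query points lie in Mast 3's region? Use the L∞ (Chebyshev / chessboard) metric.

(-1, -3) — d to each: Mast 1:5, Mast 2:2, Mast 3:4 → nearest is Mast 2
(-1, 4) — d to each: Mast 1:3, Mast 2:9, Mast 3:5 → nearest is Mast 1
(3, -5) — d to each: Mast 1:7, Mast 2:5, Mast 3:8 → nearest is Mast 2
(-6, -3) — d to each: Mast 1:5, Mast 2:4, Mast 3:2 → nearest is Mast 3
1 of the 4 points has Mast 3 as nearest.

1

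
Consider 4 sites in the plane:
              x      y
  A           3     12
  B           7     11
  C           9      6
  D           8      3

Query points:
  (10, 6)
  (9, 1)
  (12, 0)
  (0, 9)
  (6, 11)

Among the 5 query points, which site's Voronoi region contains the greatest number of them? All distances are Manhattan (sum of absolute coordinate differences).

D

(10, 6) — d to each: A:13, B:8, C:1, D:5 → nearest is C
(9, 1) — d to each: A:17, B:12, C:5, D:3 → nearest is D
(12, 0) — d to each: A:21, B:16, C:9, D:7 → nearest is D
(0, 9) — d to each: A:6, B:9, C:12, D:14 → nearest is A
(6, 11) — d to each: A:4, B:1, C:8, D:10 → nearest is B
Tally — A:1, B:1, C:1, D:2. D captures the most (2).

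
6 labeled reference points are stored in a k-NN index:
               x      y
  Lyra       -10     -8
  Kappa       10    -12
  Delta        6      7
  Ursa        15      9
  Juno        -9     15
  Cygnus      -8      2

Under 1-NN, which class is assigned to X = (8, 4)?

Squared Euclidean distances:
d²(X, Lyra) = (8−(-10))² + (4−(-8))² = 324 + 144 = 468
d²(X, Kappa) = (8−10)² + (4−(-12))² = 4 + 256 = 260
d²(X, Delta) = (8−6)² + (4−7)² = 4 + 9 = 13
d²(X, Ursa) = (8−15)² + (4−9)² = 49 + 25 = 74
d²(X, Juno) = (8−(-9))² + (4−15)² = 289 + 121 = 410
d²(X, Cygnus) = (8−(-8))² + (4−2)² = 256 + 4 = 260
Delta is nearest.

Delta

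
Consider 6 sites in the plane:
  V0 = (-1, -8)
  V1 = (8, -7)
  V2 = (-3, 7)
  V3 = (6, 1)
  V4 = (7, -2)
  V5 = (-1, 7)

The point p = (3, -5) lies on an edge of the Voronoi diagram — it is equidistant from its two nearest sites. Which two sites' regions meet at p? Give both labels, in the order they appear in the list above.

Squared distances from p to each site:
|pV0|² = (3−(-1))² + (-5−(-8))² = 16 + 9 = 25
|pV1|² = (3−8)² + (-5−(-7))² = 25 + 4 = 29
|pV2|² = (3−(-3))² + (-5−7)² = 36 + 144 = 180
|pV3|² = (3−6)² + (-5−1)² = 9 + 36 = 45
|pV4|² = (3−7)² + (-5−(-2))² = 16 + 9 = 25
|pV5|² = (3−(-1))² + (-5−7)² = 16 + 144 = 160
p is equidistant from V0 and V4 (both at squared distance 25), and every other site is strictly farther — so p lies on the V0–V4 Voronoi edge.

V0 and V4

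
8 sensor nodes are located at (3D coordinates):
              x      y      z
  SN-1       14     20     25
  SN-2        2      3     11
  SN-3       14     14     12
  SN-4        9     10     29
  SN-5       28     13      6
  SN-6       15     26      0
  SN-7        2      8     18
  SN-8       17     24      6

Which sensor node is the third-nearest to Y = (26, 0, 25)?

SN-5

Compare squared distances (the ordering matches that of the actual distances):
d²(Y, SN-1) = 144 + 400 + 0 = 544
d²(Y, SN-2) = 576 + 9 + 196 = 781
d²(Y, SN-3) = 144 + 196 + 169 = 509
d²(Y, SN-4) = 289 + 100 + 16 = 405
d²(Y, SN-5) = 4 + 169 + 361 = 534
d²(Y, SN-6) = 121 + 676 + 625 = 1422
d²(Y, SN-7) = 576 + 64 + 49 = 689
d²(Y, SN-8) = 81 + 576 + 361 = 1018
Sorted ascending: SN-4, SN-3, SN-5, SN-1, … — the third-nearest is SN-5.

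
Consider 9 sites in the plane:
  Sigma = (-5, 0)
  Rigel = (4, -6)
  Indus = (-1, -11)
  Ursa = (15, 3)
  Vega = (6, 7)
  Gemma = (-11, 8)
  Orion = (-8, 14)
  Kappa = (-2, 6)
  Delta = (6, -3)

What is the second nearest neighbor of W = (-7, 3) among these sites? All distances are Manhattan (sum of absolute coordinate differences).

Kappa

d(W, Sigma) = |-7−(-5)| + |3−0| = 2 + 3 = 5
d(W, Rigel) = |-7−4| + |3−(-6)| = 11 + 9 = 20
d(W, Indus) = |-7−(-1)| + |3−(-11)| = 6 + 14 = 20
d(W, Ursa) = |-7−15| + |3−3| = 22 + 0 = 22
d(W, Vega) = |-7−6| + |3−7| = 13 + 4 = 17
d(W, Gemma) = |-7−(-11)| + |3−8| = 4 + 5 = 9
d(W, Orion) = |-7−(-8)| + |3−14| = 1 + 11 = 12
d(W, Kappa) = |-7−(-2)| + |3−6| = 5 + 3 = 8
d(W, Delta) = |-7−6| + |3−(-3)| = 13 + 6 = 19
Sorted ascending: Sigma, Kappa, Gemma, … — the second-nearest is Kappa.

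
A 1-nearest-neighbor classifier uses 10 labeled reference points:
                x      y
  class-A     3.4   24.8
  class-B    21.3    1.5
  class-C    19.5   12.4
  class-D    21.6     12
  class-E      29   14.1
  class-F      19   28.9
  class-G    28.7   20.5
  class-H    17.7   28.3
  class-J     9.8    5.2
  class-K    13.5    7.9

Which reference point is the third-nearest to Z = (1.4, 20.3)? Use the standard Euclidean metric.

Squared Euclidean distances:
d²(Z, class-A) = 4 + 20.25 = 24.25
d²(Z, class-B) = 396.01 + 353.44 = 749.45
d²(Z, class-C) = 327.61 + 62.41 = 390.02
d²(Z, class-D) = 408.04 + 68.89 = 476.93
d²(Z, class-E) = 761.76 + 38.44 = 800.2
d²(Z, class-F) = 309.76 + 73.96 = 383.72
d²(Z, class-G) = 745.29 + 0.04 = 745.33
d²(Z, class-H) = 265.69 + 64 = 329.69
d²(Z, class-J) = 70.56 + 228.01 = 298.57
d²(Z, class-K) = 146.41 + 153.76 = 300.17
Sorted ascending: class-A, class-J, class-K, class-H, … — the third-nearest is class-K.

class-K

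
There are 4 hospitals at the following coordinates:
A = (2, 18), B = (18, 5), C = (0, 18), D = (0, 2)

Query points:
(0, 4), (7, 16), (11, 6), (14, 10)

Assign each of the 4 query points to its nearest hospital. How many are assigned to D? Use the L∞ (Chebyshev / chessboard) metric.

1

(0, 4) — d to each: A:14, B:18, C:14, D:2 → nearest is D
(7, 16) — d to each: A:5, B:11, C:7, D:14 → nearest is A
(11, 6) — d to each: A:12, B:7, C:12, D:11 → nearest is B
(14, 10) — d to each: A:12, B:5, C:14, D:14 → nearest is B
1 of the 4 points has D as nearest.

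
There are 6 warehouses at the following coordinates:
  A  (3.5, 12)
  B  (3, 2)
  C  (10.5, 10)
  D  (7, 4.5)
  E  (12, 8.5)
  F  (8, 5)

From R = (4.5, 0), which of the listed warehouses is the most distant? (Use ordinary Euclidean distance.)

A

Since √ is increasing, it suffices to compare squared distances:
|RA|² = (4.5−3.5)² + (0−12)² = 1 + 144 = 145
|RB|² = (4.5−3)² + (0−2)² = 2.25 + 4 = 6.25
|RC|² = (4.5−10.5)² + (0−10)² = 36 + 100 = 136
|RD|² = (4.5−7)² + (0−4.5)² = 6.25 + 20.25 = 26.5
|RE|² = (4.5−12)² + (0−8.5)² = 56.25 + 72.25 = 128.5
|RF|² = (4.5−8)² + (0−5)² = 12.25 + 25 = 37.25
The largest is to A.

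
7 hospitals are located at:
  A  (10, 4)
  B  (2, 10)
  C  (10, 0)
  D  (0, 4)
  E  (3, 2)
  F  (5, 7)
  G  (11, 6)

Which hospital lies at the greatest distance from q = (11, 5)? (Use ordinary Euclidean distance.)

Since √ is increasing, it suffices to compare squared distances:
|qA|² = (11−10)² + (5−4)² = 1 + 1 = 2
|qB|² = (11−2)² + (5−10)² = 81 + 25 = 106
|qC|² = (11−10)² + (5−0)² = 1 + 25 = 26
|qD|² = (11−0)² + (5−4)² = 121 + 1 = 122
|qE|² = (11−3)² + (5−2)² = 64 + 9 = 73
|qF|² = (11−5)² + (5−7)² = 36 + 4 = 40
|qG|² = (11−11)² + (5−6)² = 0 + 1 = 1
The largest is to D.

D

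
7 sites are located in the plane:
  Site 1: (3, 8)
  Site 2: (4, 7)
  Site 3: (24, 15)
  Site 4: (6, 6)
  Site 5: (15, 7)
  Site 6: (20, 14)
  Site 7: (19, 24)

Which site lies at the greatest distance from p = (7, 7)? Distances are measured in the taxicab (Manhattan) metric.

Site 7

d(p, Site 1) = |7−3| + |7−8| = 4 + 1 = 5
d(p, Site 2) = |7−4| + |7−7| = 3 + 0 = 3
d(p, Site 3) = |7−24| + |7−15| = 17 + 8 = 25
d(p, Site 4) = |7−6| + |7−6| = 1 + 1 = 2
d(p, Site 5) = |7−15| + |7−7| = 8 + 0 = 8
d(p, Site 6) = |7−20| + |7−14| = 13 + 7 = 20
d(p, Site 7) = |7−19| + |7−24| = 12 + 17 = 29
The largest is to Site 7.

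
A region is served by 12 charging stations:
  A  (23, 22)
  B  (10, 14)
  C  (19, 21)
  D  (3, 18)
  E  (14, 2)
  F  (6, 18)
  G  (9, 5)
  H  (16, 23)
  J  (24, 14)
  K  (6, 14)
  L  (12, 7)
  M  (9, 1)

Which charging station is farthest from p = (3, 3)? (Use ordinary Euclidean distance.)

Compare squared distances (the ordering matches that of the actual distances):
|pA|² = (3−23)² + (3−22)² = 400 + 361 = 761
|pB|² = (3−10)² + (3−14)² = 49 + 121 = 170
|pC|² = (3−19)² + (3−21)² = 256 + 324 = 580
|pD|² = (3−3)² + (3−18)² = 0 + 225 = 225
|pE|² = (3−14)² + (3−2)² = 121 + 1 = 122
|pF|² = (3−6)² + (3−18)² = 9 + 225 = 234
|pG|² = (3−9)² + (3−5)² = 36 + 4 = 40
|pH|² = (3−16)² + (3−23)² = 169 + 400 = 569
|pJ|² = (3−24)² + (3−14)² = 441 + 121 = 562
|pK|² = (3−6)² + (3−14)² = 9 + 121 = 130
|pL|² = (3−12)² + (3−7)² = 81 + 16 = 97
|pM|² = (3−9)² + (3−1)² = 36 + 4 = 40
The largest is to A.

A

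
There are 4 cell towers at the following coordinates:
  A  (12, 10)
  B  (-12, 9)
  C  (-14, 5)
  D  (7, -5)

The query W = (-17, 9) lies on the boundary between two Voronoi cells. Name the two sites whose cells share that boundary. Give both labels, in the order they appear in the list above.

B and C

Squared distances from W to each site:
|WA|² = (-17−12)² + (9−10)² = 841 + 1 = 842
|WB|² = (-17−(-12))² + (9−9)² = 25 + 0 = 25
|WC|² = (-17−(-14))² + (9−5)² = 9 + 16 = 25
|WD|² = (-17−7)² + (9−(-5))² = 576 + 196 = 772
W is equidistant from B and C (both at squared distance 25), and every other site is strictly farther — so W lies on the B–C Voronoi edge.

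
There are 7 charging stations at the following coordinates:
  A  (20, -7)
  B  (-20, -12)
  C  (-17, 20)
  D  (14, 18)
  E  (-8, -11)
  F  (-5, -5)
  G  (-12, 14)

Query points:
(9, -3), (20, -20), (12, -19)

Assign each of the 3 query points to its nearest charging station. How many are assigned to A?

3

(9, -3) — d² to each: A:137, B:922, C:1205, D:466, E:353, F:200, G:730 → nearest is A
(20, -20) — d² to each: A:169, B:1664, C:2969, D:1480, E:865, F:850, G:2180 → nearest is A
(12, -19) — d² to each: A:208, B:1073, C:2362, D:1373, E:464, F:485, G:1665 → nearest is A
3 of the 3 points have A as nearest.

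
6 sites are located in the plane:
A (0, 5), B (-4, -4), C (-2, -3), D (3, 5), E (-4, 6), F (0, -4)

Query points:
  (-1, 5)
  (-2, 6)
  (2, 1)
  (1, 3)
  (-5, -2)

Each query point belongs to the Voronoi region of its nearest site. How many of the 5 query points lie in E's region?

(-1, 5) — d² to each: A:1, B:90, C:65, D:16, E:10, F:82 → nearest is A
(-2, 6) — d² to each: A:5, B:104, C:81, D:26, E:4, F:104 → nearest is E
(2, 1) — d² to each: A:20, B:61, C:32, D:17, E:61, F:29 → nearest is D
(1, 3) — d² to each: A:5, B:74, C:45, D:8, E:34, F:50 → nearest is A
(-5, -2) — d² to each: A:74, B:5, C:10, D:113, E:65, F:29 → nearest is B
1 of the 5 points has E as nearest.

1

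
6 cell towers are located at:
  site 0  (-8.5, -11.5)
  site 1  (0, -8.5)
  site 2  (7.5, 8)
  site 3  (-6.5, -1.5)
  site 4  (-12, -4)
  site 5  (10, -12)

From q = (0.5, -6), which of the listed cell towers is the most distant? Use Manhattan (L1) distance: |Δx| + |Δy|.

site 2

d(q, site 0) = 9 + 5.5 = 14.5
d(q, site 1) = 0.5 + 2.5 = 3
d(q, site 2) = 7 + 14 = 21
d(q, site 3) = 7 + 4.5 = 11.5
d(q, site 4) = 12.5 + 2 = 14.5
d(q, site 5) = 9.5 + 6 = 15.5
The largest is to site 2.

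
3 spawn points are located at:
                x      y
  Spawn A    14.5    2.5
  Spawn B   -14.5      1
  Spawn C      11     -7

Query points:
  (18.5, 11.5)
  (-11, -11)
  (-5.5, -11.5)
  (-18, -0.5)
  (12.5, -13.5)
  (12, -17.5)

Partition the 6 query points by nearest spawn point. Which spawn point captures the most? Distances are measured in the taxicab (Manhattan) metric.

(18.5, 11.5) — d to each: Spawn A:13, Spawn B:43.5, Spawn C:26 → nearest is Spawn A
(-11, -11) — d to each: Spawn A:39, Spawn B:15.5, Spawn C:26 → nearest is Spawn B
(-5.5, -11.5) — d to each: Spawn A:34, Spawn B:21.5, Spawn C:21 → nearest is Spawn C
(-18, -0.5) — d to each: Spawn A:35.5, Spawn B:5, Spawn C:35.5 → nearest is Spawn B
(12.5, -13.5) — d to each: Spawn A:18, Spawn B:41.5, Spawn C:8 → nearest is Spawn C
(12, -17.5) — d to each: Spawn A:22.5, Spawn B:45, Spawn C:11.5 → nearest is Spawn C
Tally — Spawn A:1, Spawn B:2, Spawn C:3. Spawn C captures the most (3).

Spawn C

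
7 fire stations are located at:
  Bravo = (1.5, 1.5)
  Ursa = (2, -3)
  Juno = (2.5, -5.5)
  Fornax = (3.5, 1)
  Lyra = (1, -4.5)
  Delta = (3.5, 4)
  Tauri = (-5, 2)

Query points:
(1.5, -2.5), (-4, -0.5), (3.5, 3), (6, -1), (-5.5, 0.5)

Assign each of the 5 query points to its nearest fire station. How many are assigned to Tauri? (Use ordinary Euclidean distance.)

2

(1.5, -2.5) — d² to each: Bravo:16, Ursa:0.5, Juno:10, Fornax:16.25, Lyra:4.25, Delta:46.25, Tauri:62.5 → nearest is Ursa
(-4, -0.5) — d² to each: Bravo:34.25, Ursa:42.25, Juno:67.25, Fornax:58.5, Lyra:41, Delta:76.5, Tauri:7.25 → nearest is Tauri
(3.5, 3) — d² to each: Bravo:6.25, Ursa:38.25, Juno:73.25, Fornax:4, Lyra:62.5, Delta:1, Tauri:73.25 → nearest is Delta
(6, -1) — d² to each: Bravo:26.5, Ursa:20, Juno:32.5, Fornax:10.25, Lyra:37.25, Delta:31.25, Tauri:130 → nearest is Fornax
(-5.5, 0.5) — d² to each: Bravo:50, Ursa:68.5, Juno:100, Fornax:81.25, Lyra:67.25, Delta:93.25, Tauri:2.5 → nearest is Tauri
2 of the 5 points have Tauri as nearest.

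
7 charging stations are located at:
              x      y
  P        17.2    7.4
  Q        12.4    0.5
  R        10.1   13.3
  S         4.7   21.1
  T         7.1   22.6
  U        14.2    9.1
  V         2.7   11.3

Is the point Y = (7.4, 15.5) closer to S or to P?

Compare squared distances:
|YS|² = (7.4−4.7)² + (15.5−21.1)² = 7.29 + 31.36 = 38.65
|YP|² = (7.4−17.2)² + (15.5−7.4)² = 96.04 + 65.61 = 161.65
38.65 < 161.65, so S is closer.

S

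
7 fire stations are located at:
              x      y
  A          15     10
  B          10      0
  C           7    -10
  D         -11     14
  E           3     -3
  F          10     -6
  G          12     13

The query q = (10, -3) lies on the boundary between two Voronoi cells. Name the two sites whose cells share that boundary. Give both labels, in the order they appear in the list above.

Squared distances from q to each site:
|qA|² = 25 + 169 = 194
|qB|² = 0 + 9 = 9
|qC|² = 9 + 49 = 58
|qD|² = 441 + 289 = 730
|qE|² = 49 + 0 = 49
|qF|² = 0 + 9 = 9
|qG|² = 4 + 256 = 260
q is equidistant from B and F (both at squared distance 9), and every other site is strictly farther — so q lies on the B–F Voronoi edge.

B and F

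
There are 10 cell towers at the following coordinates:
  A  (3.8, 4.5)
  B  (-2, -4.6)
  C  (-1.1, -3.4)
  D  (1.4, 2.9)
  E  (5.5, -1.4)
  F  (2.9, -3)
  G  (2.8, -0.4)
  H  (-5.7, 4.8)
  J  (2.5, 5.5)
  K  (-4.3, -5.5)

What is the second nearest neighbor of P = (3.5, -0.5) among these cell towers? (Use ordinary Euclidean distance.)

Since √ is increasing, it suffices to compare squared distances:
|PA|² = (3.5−3.8)² + (-0.5−4.5)² = 0.09 + 25 = 25.09
|PB|² = (3.5−(-2))² + (-0.5−(-4.6))² = 30.25 + 16.81 = 47.06
|PC|² = (3.5−(-1.1))² + (-0.5−(-3.4))² = 21.16 + 8.41 = 29.57
|PD|² = (3.5−1.4)² + (-0.5−2.9)² = 4.41 + 11.56 = 15.97
|PE|² = (3.5−5.5)² + (-0.5−(-1.4))² = 4 + 0.81 = 4.81
|PF|² = (3.5−2.9)² + (-0.5−(-3))² = 0.36 + 6.25 = 6.61
|PG|² = (3.5−2.8)² + (-0.5−(-0.4))² = 0.49 + 0.01 = 0.5
|PH|² = (3.5−(-5.7))² + (-0.5−4.8)² = 84.64 + 28.09 = 112.73
|PJ|² = (3.5−2.5)² + (-0.5−5.5)² = 1 + 36 = 37
|PK|² = (3.5−(-4.3))² + (-0.5−(-5.5))² = 60.84 + 25 = 85.84
Sorted ascending: G, E, F, … — the second-nearest is E.

E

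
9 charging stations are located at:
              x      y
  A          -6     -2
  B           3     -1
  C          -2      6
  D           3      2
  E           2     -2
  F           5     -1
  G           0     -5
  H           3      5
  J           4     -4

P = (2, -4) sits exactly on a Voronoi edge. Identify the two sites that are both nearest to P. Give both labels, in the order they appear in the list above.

E and J

Squared distances from P to each site:
|PA|² = (2−(-6))² + (-4−(-2))² = 64 + 4 = 68
|PB|² = (2−3)² + (-4−(-1))² = 1 + 9 = 10
|PC|² = (2−(-2))² + (-4−6)² = 16 + 100 = 116
|PD|² = (2−3)² + (-4−2)² = 1 + 36 = 37
|PE|² = (2−2)² + (-4−(-2))² = 0 + 4 = 4
|PF|² = (2−5)² + (-4−(-1))² = 9 + 9 = 18
|PG|² = (2−0)² + (-4−(-5))² = 4 + 1 = 5
|PH|² = (2−3)² + (-4−5)² = 1 + 81 = 82
|PJ|² = (2−4)² + (-4−(-4))² = 4 + 0 = 4
P is equidistant from E and J (both at squared distance 4), and every other site is strictly farther — so P lies on the E–J Voronoi edge.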